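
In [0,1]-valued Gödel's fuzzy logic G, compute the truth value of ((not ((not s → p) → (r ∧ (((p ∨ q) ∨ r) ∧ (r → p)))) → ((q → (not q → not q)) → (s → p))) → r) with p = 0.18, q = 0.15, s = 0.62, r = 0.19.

not s: Gödel ¬ of 0.62 = 0 (operand ≠ 0)
(not s → p): 0 ≤ 0.18, so result = 1
(p ∨ q) = max(0.18, 0.15) = 0.18
((p ∨ q) ∨ r) = max(0.18, 0.19) = 0.19
(r → p): 0.19 > 0.18, so result = 0.18
(((p ∨ q) ∨ r) ∧ (r → p)) = min(0.19, 0.18) = 0.18
(r ∧ (((p ∨ q) ∨ r) ∧ (r → p))) = min(0.19, 0.18) = 0.18
((not s → p) → (r ∧ (((p ∨ q) ∨ r) ∧ (r → p)))): 1 > 0.18, so result = 0.18
not ((not s → p) → (r ∧ (((p ∨ q) ∨ r) ∧ (r → p)))): Gödel ¬ of 0.18 = 0 (operand ≠ 0)
not q: Gödel ¬ of 0.15 = 0 (operand ≠ 0)
not q: Gödel ¬ of 0.15 = 0 (operand ≠ 0)
(not q → not q): 0 ≤ 0, so result = 1
(q → (not q → not q)): 0.15 ≤ 1, so result = 1
(s → p): 0.62 > 0.18, so result = 0.18
((q → (not q → not q)) → (s → p)): 1 > 0.18, so result = 0.18
(not ((not s → p) → (r ∧ (((p ∨ q) ∨ r) ∧ (r → p)))) → ((q → (not q → not q)) → (s → p))): 0 ≤ 0.18, so result = 1
((not ((not s → p) → (r ∧ (((p ∨ q) ∨ r) ∧ (r → p)))) → ((q → (not q → not q)) → (s → p))) → r): 1 > 0.19, so result = 0.19

0.19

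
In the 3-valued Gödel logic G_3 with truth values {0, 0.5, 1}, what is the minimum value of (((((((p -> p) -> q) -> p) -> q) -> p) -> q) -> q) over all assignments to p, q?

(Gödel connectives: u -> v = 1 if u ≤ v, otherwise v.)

The minimum is attained at p = 0, q = 0.5:
  (p -> p): 0 ≤ 0, so result = 1
  ((p -> p) -> q): 1 > 0.5, so result = 0.5
  (((p -> p) -> q) -> p): 0.5 > 0, so result = 0
  ((((p -> p) -> q) -> p) -> q): 0 ≤ 0.5, so result = 1
  (((((p -> p) -> q) -> p) -> q) -> p): 1 > 0, so result = 0
  ((((((p -> p) -> q) -> p) -> q) -> p) -> q): 0 ≤ 0.5, so result = 1
  (((((((p -> p) -> q) -> p) -> q) -> p) -> q) -> q): 1 > 0.5, so result = 0.5
Checking all 9 assignments confirms none give a value below 0.50.

0.50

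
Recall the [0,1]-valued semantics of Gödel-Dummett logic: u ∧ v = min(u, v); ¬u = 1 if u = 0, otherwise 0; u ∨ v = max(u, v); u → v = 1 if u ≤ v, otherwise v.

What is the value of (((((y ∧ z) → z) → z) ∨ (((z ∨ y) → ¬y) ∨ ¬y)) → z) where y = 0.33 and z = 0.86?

1.00

(y ∧ z) = min(0.33, 0.86) = 0.33
((y ∧ z) → z): 0.33 ≤ 0.86, so result = 1
(((y ∧ z) → z) → z): 1 > 0.86, so result = 0.86
(z ∨ y) = max(0.86, 0.33) = 0.86
¬y: Gödel ¬ of 0.33 = 0 (operand ≠ 0)
((z ∨ y) → ¬y): 0.86 > 0, so result = 0
¬y: Gödel ¬ of 0.33 = 0 (operand ≠ 0)
(((z ∨ y) → ¬y) ∨ ¬y) = max(0, 0) = 0
((((y ∧ z) → z) → z) ∨ (((z ∨ y) → ¬y) ∨ ¬y)) = max(0.86, 0) = 0.86
(((((y ∧ z) → z) → z) ∨ (((z ∨ y) → ¬y) ∨ ¬y)) → z): 0.86 ≤ 0.86, so result = 1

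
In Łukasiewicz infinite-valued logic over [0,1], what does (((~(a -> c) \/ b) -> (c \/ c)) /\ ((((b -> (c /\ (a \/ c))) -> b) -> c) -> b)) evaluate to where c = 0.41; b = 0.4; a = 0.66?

(a -> c): min(1, 1 − 0.66 + 0.41) = 0.75
~(a -> c): Łukasiewicz ¬ gives 1 − 0.75 = 0.25
(~(a -> c) \/ b) = max(0.25, 0.4) = 0.4
(c \/ c) = max(0.41, 0.41) = 0.41
((~(a -> c) \/ b) -> (c \/ c)): min(1, 1 − 0.4 + 0.41) = 1
(a \/ c) = max(0.66, 0.41) = 0.66
(c /\ (a \/ c)) = min(0.41, 0.66) = 0.41
(b -> (c /\ (a \/ c))): min(1, 1 − 0.4 + 0.41) = 1
((b -> (c /\ (a \/ c))) -> b): min(1, 1 − 1 + 0.4) = 0.4
(((b -> (c /\ (a \/ c))) -> b) -> c): min(1, 1 − 0.4 + 0.41) = 1
((((b -> (c /\ (a \/ c))) -> b) -> c) -> b): min(1, 1 − 1 + 0.4) = 0.4
(((~(a -> c) \/ b) -> (c \/ c)) /\ ((((b -> (c /\ (a \/ c))) -> b) -> c) -> b)) = min(1, 0.4) = 0.4

0.40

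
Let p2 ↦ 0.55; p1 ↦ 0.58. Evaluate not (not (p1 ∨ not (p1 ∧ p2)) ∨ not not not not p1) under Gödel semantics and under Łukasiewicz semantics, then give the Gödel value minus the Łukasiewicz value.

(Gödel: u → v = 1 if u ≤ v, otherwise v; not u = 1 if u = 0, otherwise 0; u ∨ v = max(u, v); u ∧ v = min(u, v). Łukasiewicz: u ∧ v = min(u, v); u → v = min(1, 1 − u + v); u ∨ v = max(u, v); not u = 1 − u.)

-0.42

Gödel evaluation:
  (p1 ∧ p2) = min(0.58, 0.55) = 0.55
  not (p1 ∧ p2): Gödel ¬ of 0.55 = 0 (operand ≠ 0)
  (p1 ∨ not (p1 ∧ p2)) = max(0.58, 0) = 0.58
  not (p1 ∨ not (p1 ∧ p2)): Gödel ¬ of 0.58 = 0 (operand ≠ 0)
  not p1: Gödel ¬ of 0.58 = 0 (operand ≠ 0)
  not not p1: Gödel ¬ of 0 = 1 (operand is 0)
  not not not p1: Gödel ¬ of 1 = 0 (operand ≠ 0)
  not not not not p1: Gödel ¬ of 0 = 1 (operand is 0)
  (not (p1 ∨ not (p1 ∧ p2)) ∨ not not not not p1) = max(0, 1) = 1
  not (not (p1 ∨ not (p1 ∧ p2)) ∨ not not not not p1): Gödel ¬ of 1 = 0 (operand ≠ 0)
  Gödel value = 0
Łukasiewicz evaluation:
  (p1 ∧ p2) = min(0.58, 0.55) = 0.55
  not (p1 ∧ p2): Łukasiewicz ¬ gives 1 − 0.55 = 0.45
  (p1 ∨ not (p1 ∧ p2)) = max(0.58, 0.45) = 0.58
  not (p1 ∨ not (p1 ∧ p2)): Łukasiewicz ¬ gives 1 − 0.58 = 0.42
  not p1: Łukasiewicz ¬ gives 1 − 0.58 = 0.42
  not not p1: Łukasiewicz ¬ gives 1 − 0.42 = 0.58
  not not not p1: Łukasiewicz ¬ gives 1 − 0.58 = 0.42
  not not not not p1: Łukasiewicz ¬ gives 1 − 0.42 = 0.58
  (not (p1 ∨ not (p1 ∧ p2)) ∨ not not not not p1) = max(0.42, 0.58) = 0.58
  not (not (p1 ∨ not (p1 ∧ p2)) ∨ not not not not p1): Łukasiewicz ¬ gives 1 − 0.58 = 0.42
  Łukasiewicz value = 0.42
Difference: 0 − 0.42 = -0.42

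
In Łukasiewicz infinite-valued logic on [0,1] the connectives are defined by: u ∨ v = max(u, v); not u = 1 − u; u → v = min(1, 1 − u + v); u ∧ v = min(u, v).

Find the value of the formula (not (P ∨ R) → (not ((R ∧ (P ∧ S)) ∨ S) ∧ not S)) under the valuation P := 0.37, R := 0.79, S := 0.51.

1.00

(P ∨ R) = max(0.37, 0.79) = 0.79
not (P ∨ R): Łukasiewicz ¬ gives 1 − 0.79 = 0.21
(P ∧ S) = min(0.37, 0.51) = 0.37
(R ∧ (P ∧ S)) = min(0.79, 0.37) = 0.37
((R ∧ (P ∧ S)) ∨ S) = max(0.37, 0.51) = 0.51
not ((R ∧ (P ∧ S)) ∨ S): Łukasiewicz ¬ gives 1 − 0.51 = 0.49
not S: Łukasiewicz ¬ gives 1 − 0.51 = 0.49
(not ((R ∧ (P ∧ S)) ∨ S) ∧ not S) = min(0.49, 0.49) = 0.49
(not (P ∨ R) → (not ((R ∧ (P ∧ S)) ∨ S) ∧ not S)): min(1, 1 − 0.21 + 0.49) = 1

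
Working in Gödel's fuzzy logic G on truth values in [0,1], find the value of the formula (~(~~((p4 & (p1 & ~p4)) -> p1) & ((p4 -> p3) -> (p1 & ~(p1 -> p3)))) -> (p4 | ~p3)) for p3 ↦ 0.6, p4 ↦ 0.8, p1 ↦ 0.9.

0.80

~p4: Gödel ¬ of 0.8 = 0 (operand ≠ 0)
(p1 & ~p4) = min(0.9, 0) = 0
(p4 & (p1 & ~p4)) = min(0.8, 0) = 0
((p4 & (p1 & ~p4)) -> p1): 0 ≤ 0.9, so result = 1
~((p4 & (p1 & ~p4)) -> p1): Gödel ¬ of 1 = 0 (operand ≠ 0)
~~((p4 & (p1 & ~p4)) -> p1): Gödel ¬ of 0 = 1 (operand is 0)
(p4 -> p3): 0.8 > 0.6, so result = 0.6
(p1 -> p3): 0.9 > 0.6, so result = 0.6
~(p1 -> p3): Gödel ¬ of 0.6 = 0 (operand ≠ 0)
(p1 & ~(p1 -> p3)) = min(0.9, 0) = 0
((p4 -> p3) -> (p1 & ~(p1 -> p3))): 0.6 > 0, so result = 0
(~~((p4 & (p1 & ~p4)) -> p1) & ((p4 -> p3) -> (p1 & ~(p1 -> p3)))) = min(1, 0) = 0
~(~~((p4 & (p1 & ~p4)) -> p1) & ((p4 -> p3) -> (p1 & ~(p1 -> p3)))): Gödel ¬ of 0 = 1 (operand is 0)
~p3: Gödel ¬ of 0.6 = 0 (operand ≠ 0)
(p4 | ~p3) = max(0.8, 0) = 0.8
(~(~~((p4 & (p1 & ~p4)) -> p1) & ((p4 -> p3) -> (p1 & ~(p1 -> p3)))) -> (p4 | ~p3)): 1 > 0.8, so result = 0.8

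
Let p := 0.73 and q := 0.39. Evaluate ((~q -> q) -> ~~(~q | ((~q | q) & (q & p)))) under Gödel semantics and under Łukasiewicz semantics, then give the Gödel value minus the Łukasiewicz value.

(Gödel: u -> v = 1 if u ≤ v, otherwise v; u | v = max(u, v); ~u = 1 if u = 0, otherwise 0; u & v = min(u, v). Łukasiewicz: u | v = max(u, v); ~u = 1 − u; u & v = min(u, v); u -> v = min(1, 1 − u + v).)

Gödel evaluation:
  ~q: Gödel ¬ of 0.39 = 0 (operand ≠ 0)
  (~q -> q): 0 ≤ 0.39, so result = 1
  ~q: Gödel ¬ of 0.39 = 0 (operand ≠ 0)
  ~q: Gödel ¬ of 0.39 = 0 (operand ≠ 0)
  (~q | q) = max(0, 0.39) = 0.39
  (q & p) = min(0.39, 0.73) = 0.39
  ((~q | q) & (q & p)) = min(0.39, 0.39) = 0.39
  (~q | ((~q | q) & (q & p))) = max(0, 0.39) = 0.39
  ~(~q | ((~q | q) & (q & p))): Gödel ¬ of 0.39 = 0 (operand ≠ 0)
  ~~(~q | ((~q | q) & (q & p))): Gödel ¬ of 0 = 1 (operand is 0)
  ((~q -> q) -> ~~(~q | ((~q | q) & (q & p)))): 1 ≤ 1, so result = 1
  Gödel value = 1
Łukasiewicz evaluation:
  ~q: Łukasiewicz ¬ gives 1 − 0.39 = 0.61
  (~q -> q): min(1, 1 − 0.61 + 0.39) = 0.78
  ~q: Łukasiewicz ¬ gives 1 − 0.39 = 0.61
  ~q: Łukasiewicz ¬ gives 1 − 0.39 = 0.61
  (~q | q) = max(0.61, 0.39) = 0.61
  (q & p) = min(0.39, 0.73) = 0.39
  ((~q | q) & (q & p)) = min(0.61, 0.39) = 0.39
  (~q | ((~q | q) & (q & p))) = max(0.61, 0.39) = 0.61
  ~(~q | ((~q | q) & (q & p))): Łukasiewicz ¬ gives 1 − 0.61 = 0.39
  ~~(~q | ((~q | q) & (q & p))): Łukasiewicz ¬ gives 1 − 0.39 = 0.61
  ((~q -> q) -> ~~(~q | ((~q | q) & (q & p)))): min(1, 1 − 0.78 + 0.61) = 0.83
  Łukasiewicz value = 0.83
Difference: 1 − 0.83 = 0.17

0.17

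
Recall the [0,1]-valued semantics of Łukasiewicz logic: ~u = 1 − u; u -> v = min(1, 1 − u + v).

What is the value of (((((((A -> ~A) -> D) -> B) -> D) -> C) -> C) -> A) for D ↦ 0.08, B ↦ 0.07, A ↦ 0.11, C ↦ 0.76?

~A: Łukasiewicz ¬ gives 1 − 0.11 = 0.89
(A -> ~A): min(1, 1 − 0.11 + 0.89) = 1
((A -> ~A) -> D): min(1, 1 − 1 + 0.08) = 0.08
(((A -> ~A) -> D) -> B): min(1, 1 − 0.08 + 0.07) = 0.99
((((A -> ~A) -> D) -> B) -> D): min(1, 1 − 0.99 + 0.08) = 0.09
(((((A -> ~A) -> D) -> B) -> D) -> C): min(1, 1 − 0.09 + 0.76) = 1
((((((A -> ~A) -> D) -> B) -> D) -> C) -> C): min(1, 1 − 1 + 0.76) = 0.76
(((((((A -> ~A) -> D) -> B) -> D) -> C) -> C) -> A): min(1, 1 − 0.76 + 0.11) = 0.35

0.35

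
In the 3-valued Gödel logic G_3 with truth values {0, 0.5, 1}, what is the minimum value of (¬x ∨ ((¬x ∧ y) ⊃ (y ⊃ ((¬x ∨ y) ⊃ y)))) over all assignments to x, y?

1.00

Every assignment gives 1. For instance at x = 0, y = 0:
  ¬x: Gödel ¬ of 0 = 1 (operand is 0)
  ¬x: Gödel ¬ of 0 = 1 (operand is 0)
  (¬x ∧ y) = min(1, 0) = 0
  ¬x: Gödel ¬ of 0 = 1 (operand is 0)
  (¬x ∨ y) = max(1, 0) = 1
  ((¬x ∨ y) ⊃ y): 1 > 0, so result = 0
  (y ⊃ ((¬x ∨ y) ⊃ y)): 0 ≤ 0, so result = 1
  ((¬x ∧ y) ⊃ (y ⊃ ((¬x ∨ y) ⊃ y))): 0 ≤ 1, so result = 1
  (¬x ∨ ((¬x ∧ y) ⊃ (y ⊃ ((¬x ∨ y) ⊃ y)))) = max(1, 1) = 1
All 9 assignments give value 1 — the formula is a G_3-tautology.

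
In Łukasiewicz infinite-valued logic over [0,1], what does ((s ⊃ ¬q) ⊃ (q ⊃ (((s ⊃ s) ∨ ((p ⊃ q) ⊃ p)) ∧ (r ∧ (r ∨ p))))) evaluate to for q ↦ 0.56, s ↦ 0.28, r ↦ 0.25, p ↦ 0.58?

0.69

¬q: Łukasiewicz ¬ gives 1 − 0.56 = 0.44
(s ⊃ ¬q): min(1, 1 − 0.28 + 0.44) = 1
(s ⊃ s): min(1, 1 − 0.28 + 0.28) = 1
(p ⊃ q): min(1, 1 − 0.58 + 0.56) = 0.98
((p ⊃ q) ⊃ p): min(1, 1 − 0.98 + 0.58) = 0.6
((s ⊃ s) ∨ ((p ⊃ q) ⊃ p)) = max(1, 0.6) = 1
(r ∨ p) = max(0.25, 0.58) = 0.58
(r ∧ (r ∨ p)) = min(0.25, 0.58) = 0.25
(((s ⊃ s) ∨ ((p ⊃ q) ⊃ p)) ∧ (r ∧ (r ∨ p))) = min(1, 0.25) = 0.25
(q ⊃ (((s ⊃ s) ∨ ((p ⊃ q) ⊃ p)) ∧ (r ∧ (r ∨ p)))): min(1, 1 − 0.56 + 0.25) = 0.69
((s ⊃ ¬q) ⊃ (q ⊃ (((s ⊃ s) ∨ ((p ⊃ q) ⊃ p)) ∧ (r ∧ (r ∨ p))))): min(1, 1 − 1 + 0.69) = 0.69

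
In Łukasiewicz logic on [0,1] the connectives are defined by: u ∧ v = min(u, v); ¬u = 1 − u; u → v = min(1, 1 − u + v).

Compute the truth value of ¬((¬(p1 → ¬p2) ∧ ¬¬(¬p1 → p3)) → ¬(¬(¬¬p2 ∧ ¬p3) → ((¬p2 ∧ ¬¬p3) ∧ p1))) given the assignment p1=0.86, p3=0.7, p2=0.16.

¬p2: Łukasiewicz ¬ gives 1 − 0.16 = 0.84
(p1 → ¬p2): min(1, 1 − 0.86 + 0.84) = 0.98
¬(p1 → ¬p2): Łukasiewicz ¬ gives 1 − 0.98 = 0.02
¬p1: Łukasiewicz ¬ gives 1 − 0.86 = 0.14
(¬p1 → p3): min(1, 1 − 0.14 + 0.7) = 1
¬(¬p1 → p3): Łukasiewicz ¬ gives 1 − 1 = 0
¬¬(¬p1 → p3): Łukasiewicz ¬ gives 1 − 0 = 1
(¬(p1 → ¬p2) ∧ ¬¬(¬p1 → p3)) = min(0.02, 1) = 0.02
¬p2: Łukasiewicz ¬ gives 1 − 0.16 = 0.84
¬¬p2: Łukasiewicz ¬ gives 1 − 0.84 = 0.16
¬p3: Łukasiewicz ¬ gives 1 − 0.7 = 0.3
(¬¬p2 ∧ ¬p3) = min(0.16, 0.3) = 0.16
¬(¬¬p2 ∧ ¬p3): Łukasiewicz ¬ gives 1 − 0.16 = 0.84
¬p2: Łukasiewicz ¬ gives 1 − 0.16 = 0.84
¬p3: Łukasiewicz ¬ gives 1 − 0.7 = 0.3
¬¬p3: Łukasiewicz ¬ gives 1 − 0.3 = 0.7
(¬p2 ∧ ¬¬p3) = min(0.84, 0.7) = 0.7
((¬p2 ∧ ¬¬p3) ∧ p1) = min(0.7, 0.86) = 0.7
(¬(¬¬p2 ∧ ¬p3) → ((¬p2 ∧ ¬¬p3) ∧ p1)): min(1, 1 − 0.84 + 0.7) = 0.86
¬(¬(¬¬p2 ∧ ¬p3) → ((¬p2 ∧ ¬¬p3) ∧ p1)): Łukasiewicz ¬ gives 1 − 0.86 = 0.14
((¬(p1 → ¬p2) ∧ ¬¬(¬p1 → p3)) → ¬(¬(¬¬p2 ∧ ¬p3) → ((¬p2 ∧ ¬¬p3) ∧ p1))): min(1, 1 − 0.02 + 0.14) = 1
¬((¬(p1 → ¬p2) ∧ ¬¬(¬p1 → p3)) → ¬(¬(¬¬p2 ∧ ¬p3) → ((¬p2 ∧ ¬¬p3) ∧ p1))): Łukasiewicz ¬ gives 1 − 1 = 0

0.00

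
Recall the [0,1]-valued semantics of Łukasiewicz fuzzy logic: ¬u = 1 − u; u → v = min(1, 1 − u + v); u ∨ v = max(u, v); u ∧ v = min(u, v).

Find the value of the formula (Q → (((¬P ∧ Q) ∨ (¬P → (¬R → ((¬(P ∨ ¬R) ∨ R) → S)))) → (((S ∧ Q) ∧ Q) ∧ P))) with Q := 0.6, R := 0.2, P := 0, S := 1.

¬P: Łukasiewicz ¬ gives 1 − 0 = 1
(¬P ∧ Q) = min(1, 0.6) = 0.6
¬P: Łukasiewicz ¬ gives 1 − 0 = 1
¬R: Łukasiewicz ¬ gives 1 − 0.2 = 0.8
¬R: Łukasiewicz ¬ gives 1 − 0.2 = 0.8
(P ∨ ¬R) = max(0, 0.8) = 0.8
¬(P ∨ ¬R): Łukasiewicz ¬ gives 1 − 0.8 = 0.2
(¬(P ∨ ¬R) ∨ R) = max(0.2, 0.2) = 0.2
((¬(P ∨ ¬R) ∨ R) → S): min(1, 1 − 0.2 + 1) = 1
(¬R → ((¬(P ∨ ¬R) ∨ R) → S)): min(1, 1 − 0.8 + 1) = 1
(¬P → (¬R → ((¬(P ∨ ¬R) ∨ R) → S))): min(1, 1 − 1 + 1) = 1
((¬P ∧ Q) ∨ (¬P → (¬R → ((¬(P ∨ ¬R) ∨ R) → S)))) = max(0.6, 1) = 1
(S ∧ Q) = min(1, 0.6) = 0.6
((S ∧ Q) ∧ Q) = min(0.6, 0.6) = 0.6
(((S ∧ Q) ∧ Q) ∧ P) = min(0.6, 0) = 0
(((¬P ∧ Q) ∨ (¬P → (¬R → ((¬(P ∨ ¬R) ∨ R) → S)))) → (((S ∧ Q) ∧ Q) ∧ P)): min(1, 1 − 1 + 0) = 0
(Q → (((¬P ∧ Q) ∨ (¬P → (¬R → ((¬(P ∨ ¬R) ∨ R) → S)))) → (((S ∧ Q) ∧ Q) ∧ P))): min(1, 1 − 0.6 + 0) = 0.4

0.40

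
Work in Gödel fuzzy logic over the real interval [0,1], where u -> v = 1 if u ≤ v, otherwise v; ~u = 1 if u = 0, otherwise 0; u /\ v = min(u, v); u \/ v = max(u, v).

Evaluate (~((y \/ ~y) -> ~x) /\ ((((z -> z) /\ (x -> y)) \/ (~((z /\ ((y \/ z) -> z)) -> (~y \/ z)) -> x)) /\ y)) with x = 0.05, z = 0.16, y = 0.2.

0.20

~y: Gödel ¬ of 0.2 = 0 (operand ≠ 0)
(y \/ ~y) = max(0.2, 0) = 0.2
~x: Gödel ¬ of 0.05 = 0 (operand ≠ 0)
((y \/ ~y) -> ~x): 0.2 > 0, so result = 0
~((y \/ ~y) -> ~x): Gödel ¬ of 0 = 1 (operand is 0)
(z -> z): 0.16 ≤ 0.16, so result = 1
(x -> y): 0.05 ≤ 0.2, so result = 1
((z -> z) /\ (x -> y)) = min(1, 1) = 1
(y \/ z) = max(0.2, 0.16) = 0.2
((y \/ z) -> z): 0.2 > 0.16, so result = 0.16
(z /\ ((y \/ z) -> z)) = min(0.16, 0.16) = 0.16
~y: Gödel ¬ of 0.2 = 0 (operand ≠ 0)
(~y \/ z) = max(0, 0.16) = 0.16
((z /\ ((y \/ z) -> z)) -> (~y \/ z)): 0.16 ≤ 0.16, so result = 1
~((z /\ ((y \/ z) -> z)) -> (~y \/ z)): Gödel ¬ of 1 = 0 (operand ≠ 0)
(~((z /\ ((y \/ z) -> z)) -> (~y \/ z)) -> x): 0 ≤ 0.05, so result = 1
(((z -> z) /\ (x -> y)) \/ (~((z /\ ((y \/ z) -> z)) -> (~y \/ z)) -> x)) = max(1, 1) = 1
((((z -> z) /\ (x -> y)) \/ (~((z /\ ((y \/ z) -> z)) -> (~y \/ z)) -> x)) /\ y) = min(1, 0.2) = 0.2
(~((y \/ ~y) -> ~x) /\ ((((z -> z) /\ (x -> y)) \/ (~((z /\ ((y \/ z) -> z)) -> (~y \/ z)) -> x)) /\ y)) = min(1, 0.2) = 0.2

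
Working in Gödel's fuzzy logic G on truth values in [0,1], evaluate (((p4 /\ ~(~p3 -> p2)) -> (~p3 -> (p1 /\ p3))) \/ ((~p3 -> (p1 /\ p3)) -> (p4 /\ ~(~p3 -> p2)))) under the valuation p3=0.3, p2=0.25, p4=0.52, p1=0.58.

~p3: Gödel ¬ of 0.3 = 0 (operand ≠ 0)
(~p3 -> p2): 0 ≤ 0.25, so result = 1
~(~p3 -> p2): Gödel ¬ of 1 = 0 (operand ≠ 0)
(p4 /\ ~(~p3 -> p2)) = min(0.52, 0) = 0
~p3: Gödel ¬ of 0.3 = 0 (operand ≠ 0)
(p1 /\ p3) = min(0.58, 0.3) = 0.3
(~p3 -> (p1 /\ p3)): 0 ≤ 0.3, so result = 1
((p4 /\ ~(~p3 -> p2)) -> (~p3 -> (p1 /\ p3))): 0 ≤ 1, so result = 1
~p3: Gödel ¬ of 0.3 = 0 (operand ≠ 0)
(p1 /\ p3) = min(0.58, 0.3) = 0.3
(~p3 -> (p1 /\ p3)): 0 ≤ 0.3, so result = 1
~p3: Gödel ¬ of 0.3 = 0 (operand ≠ 0)
(~p3 -> p2): 0 ≤ 0.25, so result = 1
~(~p3 -> p2): Gödel ¬ of 1 = 0 (operand ≠ 0)
(p4 /\ ~(~p3 -> p2)) = min(0.52, 0) = 0
((~p3 -> (p1 /\ p3)) -> (p4 /\ ~(~p3 -> p2))): 1 > 0, so result = 0
(((p4 /\ ~(~p3 -> p2)) -> (~p3 -> (p1 /\ p3))) \/ ((~p3 -> (p1 /\ p3)) -> (p4 /\ ~(~p3 -> p2)))) = max(1, 0) = 1

1.00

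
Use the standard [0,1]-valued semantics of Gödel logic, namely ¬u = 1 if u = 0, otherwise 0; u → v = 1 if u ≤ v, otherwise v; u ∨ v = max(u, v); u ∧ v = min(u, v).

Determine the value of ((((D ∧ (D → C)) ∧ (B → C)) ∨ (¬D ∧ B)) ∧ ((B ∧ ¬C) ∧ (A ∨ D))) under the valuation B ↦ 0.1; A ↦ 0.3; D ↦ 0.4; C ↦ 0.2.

(D → C): 0.4 > 0.2, so result = 0.2
(D ∧ (D → C)) = min(0.4, 0.2) = 0.2
(B → C): 0.1 ≤ 0.2, so result = 1
((D ∧ (D → C)) ∧ (B → C)) = min(0.2, 1) = 0.2
¬D: Gödel ¬ of 0.4 = 0 (operand ≠ 0)
(¬D ∧ B) = min(0, 0.1) = 0
(((D ∧ (D → C)) ∧ (B → C)) ∨ (¬D ∧ B)) = max(0.2, 0) = 0.2
¬C: Gödel ¬ of 0.2 = 0 (operand ≠ 0)
(B ∧ ¬C) = min(0.1, 0) = 0
(A ∨ D) = max(0.3, 0.4) = 0.4
((B ∧ ¬C) ∧ (A ∨ D)) = min(0, 0.4) = 0
((((D ∧ (D → C)) ∧ (B → C)) ∨ (¬D ∧ B)) ∧ ((B ∧ ¬C) ∧ (A ∨ D))) = min(0.2, 0) = 0

0.00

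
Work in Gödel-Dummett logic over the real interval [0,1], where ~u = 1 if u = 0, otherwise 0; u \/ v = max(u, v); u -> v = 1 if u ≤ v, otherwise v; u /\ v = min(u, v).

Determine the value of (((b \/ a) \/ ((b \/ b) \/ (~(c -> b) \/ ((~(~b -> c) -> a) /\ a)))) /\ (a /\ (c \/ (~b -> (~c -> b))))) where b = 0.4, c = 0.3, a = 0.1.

(b \/ a) = max(0.4, 0.1) = 0.4
(b \/ b) = max(0.4, 0.4) = 0.4
(c -> b): 0.3 ≤ 0.4, so result = 1
~(c -> b): Gödel ¬ of 1 = 0 (operand ≠ 0)
~b: Gödel ¬ of 0.4 = 0 (operand ≠ 0)
(~b -> c): 0 ≤ 0.3, so result = 1
~(~b -> c): Gödel ¬ of 1 = 0 (operand ≠ 0)
(~(~b -> c) -> a): 0 ≤ 0.1, so result = 1
((~(~b -> c) -> a) /\ a) = min(1, 0.1) = 0.1
(~(c -> b) \/ ((~(~b -> c) -> a) /\ a)) = max(0, 0.1) = 0.1
((b \/ b) \/ (~(c -> b) \/ ((~(~b -> c) -> a) /\ a))) = max(0.4, 0.1) = 0.4
((b \/ a) \/ ((b \/ b) \/ (~(c -> b) \/ ((~(~b -> c) -> a) /\ a)))) = max(0.4, 0.4) = 0.4
~b: Gödel ¬ of 0.4 = 0 (operand ≠ 0)
~c: Gödel ¬ of 0.3 = 0 (operand ≠ 0)
(~c -> b): 0 ≤ 0.4, so result = 1
(~b -> (~c -> b)): 0 ≤ 1, so result = 1
(c \/ (~b -> (~c -> b))) = max(0.3, 1) = 1
(a /\ (c \/ (~b -> (~c -> b)))) = min(0.1, 1) = 0.1
(((b \/ a) \/ ((b \/ b) \/ (~(c -> b) \/ ((~(~b -> c) -> a) /\ a)))) /\ (a /\ (c \/ (~b -> (~c -> b))))) = min(0.4, 0.1) = 0.1

0.10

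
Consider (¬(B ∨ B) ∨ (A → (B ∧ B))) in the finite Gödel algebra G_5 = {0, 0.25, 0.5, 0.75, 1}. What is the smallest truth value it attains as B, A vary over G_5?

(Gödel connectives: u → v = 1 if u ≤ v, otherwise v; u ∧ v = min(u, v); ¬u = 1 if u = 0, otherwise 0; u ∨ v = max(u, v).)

0.25

The minimum is attained at B = 0.25, A = 0.5:
  (B ∨ B) = max(0.25, 0.25) = 0.25
  ¬(B ∨ B): Gödel ¬ of 0.25 = 0 (operand ≠ 0)
  (B ∧ B) = min(0.25, 0.25) = 0.25
  (A → (B ∧ B)): 0.5 > 0.25, so result = 0.25
  (¬(B ∨ B) ∨ (A → (B ∧ B))) = max(0, 0.25) = 0.25
Checking all 25 assignments confirms none give a value below 0.25.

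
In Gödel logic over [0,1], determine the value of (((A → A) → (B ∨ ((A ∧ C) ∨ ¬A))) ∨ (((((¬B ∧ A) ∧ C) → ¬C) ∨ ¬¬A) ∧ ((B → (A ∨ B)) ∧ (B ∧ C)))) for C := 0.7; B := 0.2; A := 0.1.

0.20

(A → A): 0.1 ≤ 0.1, so result = 1
(A ∧ C) = min(0.1, 0.7) = 0.1
¬A: Gödel ¬ of 0.1 = 0 (operand ≠ 0)
((A ∧ C) ∨ ¬A) = max(0.1, 0) = 0.1
(B ∨ ((A ∧ C) ∨ ¬A)) = max(0.2, 0.1) = 0.2
((A → A) → (B ∨ ((A ∧ C) ∨ ¬A))): 1 > 0.2, so result = 0.2
¬B: Gödel ¬ of 0.2 = 0 (operand ≠ 0)
(¬B ∧ A) = min(0, 0.1) = 0
((¬B ∧ A) ∧ C) = min(0, 0.7) = 0
¬C: Gödel ¬ of 0.7 = 0 (operand ≠ 0)
(((¬B ∧ A) ∧ C) → ¬C): 0 ≤ 0, so result = 1
¬A: Gödel ¬ of 0.1 = 0 (operand ≠ 0)
¬¬A: Gödel ¬ of 0 = 1 (operand is 0)
((((¬B ∧ A) ∧ C) → ¬C) ∨ ¬¬A) = max(1, 1) = 1
(A ∨ B) = max(0.1, 0.2) = 0.2
(B → (A ∨ B)): 0.2 ≤ 0.2, so result = 1
(B ∧ C) = min(0.2, 0.7) = 0.2
((B → (A ∨ B)) ∧ (B ∧ C)) = min(1, 0.2) = 0.2
(((((¬B ∧ A) ∧ C) → ¬C) ∨ ¬¬A) ∧ ((B → (A ∨ B)) ∧ (B ∧ C))) = min(1, 0.2) = 0.2
(((A → A) → (B ∨ ((A ∧ C) ∨ ¬A))) ∨ (((((¬B ∧ A) ∧ C) → ¬C) ∨ ¬¬A) ∧ ((B → (A ∨ B)) ∧ (B ∧ C)))) = max(0.2, 0.2) = 0.2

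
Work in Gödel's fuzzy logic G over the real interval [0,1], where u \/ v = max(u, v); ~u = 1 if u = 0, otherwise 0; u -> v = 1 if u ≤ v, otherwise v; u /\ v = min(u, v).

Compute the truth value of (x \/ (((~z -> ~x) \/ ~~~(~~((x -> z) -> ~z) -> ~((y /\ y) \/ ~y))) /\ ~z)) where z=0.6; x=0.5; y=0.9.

0.50

~z: Gödel ¬ of 0.6 = 0 (operand ≠ 0)
~x: Gödel ¬ of 0.5 = 0 (operand ≠ 0)
(~z -> ~x): 0 ≤ 0, so result = 1
(x -> z): 0.5 ≤ 0.6, so result = 1
~z: Gödel ¬ of 0.6 = 0 (operand ≠ 0)
((x -> z) -> ~z): 1 > 0, so result = 0
~((x -> z) -> ~z): Gödel ¬ of 0 = 1 (operand is 0)
~~((x -> z) -> ~z): Gödel ¬ of 1 = 0 (operand ≠ 0)
(y /\ y) = min(0.9, 0.9) = 0.9
~y: Gödel ¬ of 0.9 = 0 (operand ≠ 0)
((y /\ y) \/ ~y) = max(0.9, 0) = 0.9
~((y /\ y) \/ ~y): Gödel ¬ of 0.9 = 0 (operand ≠ 0)
(~~((x -> z) -> ~z) -> ~((y /\ y) \/ ~y)): 0 ≤ 0, so result = 1
~(~~((x -> z) -> ~z) -> ~((y /\ y) \/ ~y)): Gödel ¬ of 1 = 0 (operand ≠ 0)
~~(~~((x -> z) -> ~z) -> ~((y /\ y) \/ ~y)): Gödel ¬ of 0 = 1 (operand is 0)
~~~(~~((x -> z) -> ~z) -> ~((y /\ y) \/ ~y)): Gödel ¬ of 1 = 0 (operand ≠ 0)
((~z -> ~x) \/ ~~~(~~((x -> z) -> ~z) -> ~((y /\ y) \/ ~y))) = max(1, 0) = 1
~z: Gödel ¬ of 0.6 = 0 (operand ≠ 0)
(((~z -> ~x) \/ ~~~(~~((x -> z) -> ~z) -> ~((y /\ y) \/ ~y))) /\ ~z) = min(1, 0) = 0
(x \/ (((~z -> ~x) \/ ~~~(~~((x -> z) -> ~z) -> ~((y /\ y) \/ ~y))) /\ ~z)) = max(0.5, 0) = 0.5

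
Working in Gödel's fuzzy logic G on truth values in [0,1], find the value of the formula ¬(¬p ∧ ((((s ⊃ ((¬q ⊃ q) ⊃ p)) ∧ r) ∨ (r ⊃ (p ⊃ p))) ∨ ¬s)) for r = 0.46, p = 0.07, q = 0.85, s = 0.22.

¬p: Gödel ¬ of 0.07 = 0 (operand ≠ 0)
¬q: Gödel ¬ of 0.85 = 0 (operand ≠ 0)
(¬q ⊃ q): 0 ≤ 0.85, so result = 1
((¬q ⊃ q) ⊃ p): 1 > 0.07, so result = 0.07
(s ⊃ ((¬q ⊃ q) ⊃ p)): 0.22 > 0.07, so result = 0.07
((s ⊃ ((¬q ⊃ q) ⊃ p)) ∧ r) = min(0.07, 0.46) = 0.07
(p ⊃ p): 0.07 ≤ 0.07, so result = 1
(r ⊃ (p ⊃ p)): 0.46 ≤ 1, so result = 1
(((s ⊃ ((¬q ⊃ q) ⊃ p)) ∧ r) ∨ (r ⊃ (p ⊃ p))) = max(0.07, 1) = 1
¬s: Gödel ¬ of 0.22 = 0 (operand ≠ 0)
((((s ⊃ ((¬q ⊃ q) ⊃ p)) ∧ r) ∨ (r ⊃ (p ⊃ p))) ∨ ¬s) = max(1, 0) = 1
(¬p ∧ ((((s ⊃ ((¬q ⊃ q) ⊃ p)) ∧ r) ∨ (r ⊃ (p ⊃ p))) ∨ ¬s)) = min(0, 1) = 0
¬(¬p ∧ ((((s ⊃ ((¬q ⊃ q) ⊃ p)) ∧ r) ∨ (r ⊃ (p ⊃ p))) ∨ ¬s)): Gödel ¬ of 0 = 1 (operand is 0)

1.00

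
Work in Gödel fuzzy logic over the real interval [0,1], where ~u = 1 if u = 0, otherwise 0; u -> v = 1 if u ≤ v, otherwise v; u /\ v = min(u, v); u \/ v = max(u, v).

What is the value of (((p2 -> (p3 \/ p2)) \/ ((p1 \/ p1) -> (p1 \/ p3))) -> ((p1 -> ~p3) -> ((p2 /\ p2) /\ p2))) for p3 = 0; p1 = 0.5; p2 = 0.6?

0.60

(p3 \/ p2) = max(0, 0.6) = 0.6
(p2 -> (p3 \/ p2)): 0.6 ≤ 0.6, so result = 1
(p1 \/ p1) = max(0.5, 0.5) = 0.5
(p1 \/ p3) = max(0.5, 0) = 0.5
((p1 \/ p1) -> (p1 \/ p3)): 0.5 ≤ 0.5, so result = 1
((p2 -> (p3 \/ p2)) \/ ((p1 \/ p1) -> (p1 \/ p3))) = max(1, 1) = 1
~p3: Gödel ¬ of 0 = 1 (operand is 0)
(p1 -> ~p3): 0.5 ≤ 1, so result = 1
(p2 /\ p2) = min(0.6, 0.6) = 0.6
((p2 /\ p2) /\ p2) = min(0.6, 0.6) = 0.6
((p1 -> ~p3) -> ((p2 /\ p2) /\ p2)): 1 > 0.6, so result = 0.6
(((p2 -> (p3 \/ p2)) \/ ((p1 \/ p1) -> (p1 \/ p3))) -> ((p1 -> ~p3) -> ((p2 /\ p2) /\ p2))): 1 > 0.6, so result = 0.6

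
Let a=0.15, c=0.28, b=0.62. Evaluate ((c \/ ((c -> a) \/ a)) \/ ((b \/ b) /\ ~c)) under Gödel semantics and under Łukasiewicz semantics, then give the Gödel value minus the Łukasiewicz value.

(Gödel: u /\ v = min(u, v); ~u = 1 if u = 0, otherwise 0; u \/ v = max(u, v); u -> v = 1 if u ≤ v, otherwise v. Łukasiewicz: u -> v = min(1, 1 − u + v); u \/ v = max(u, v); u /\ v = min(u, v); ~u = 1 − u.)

Gödel evaluation:
  (c -> a): 0.28 > 0.15, so result = 0.15
  ((c -> a) \/ a) = max(0.15, 0.15) = 0.15
  (c \/ ((c -> a) \/ a)) = max(0.28, 0.15) = 0.28
  (b \/ b) = max(0.62, 0.62) = 0.62
  ~c: Gödel ¬ of 0.28 = 0 (operand ≠ 0)
  ((b \/ b) /\ ~c) = min(0.62, 0) = 0
  ((c \/ ((c -> a) \/ a)) \/ ((b \/ b) /\ ~c)) = max(0.28, 0) = 0.28
  Gödel value = 0.28
Łukasiewicz evaluation:
  (c -> a): min(1, 1 − 0.28 + 0.15) = 0.87
  ((c -> a) \/ a) = max(0.87, 0.15) = 0.87
  (c \/ ((c -> a) \/ a)) = max(0.28, 0.87) = 0.87
  (b \/ b) = max(0.62, 0.62) = 0.62
  ~c: Łukasiewicz ¬ gives 1 − 0.28 = 0.72
  ((b \/ b) /\ ~c) = min(0.62, 0.72) = 0.62
  ((c \/ ((c -> a) \/ a)) \/ ((b \/ b) /\ ~c)) = max(0.87, 0.62) = 0.87
  Łukasiewicz value = 0.87
Difference: 0.28 − 0.87 = -0.59

-0.59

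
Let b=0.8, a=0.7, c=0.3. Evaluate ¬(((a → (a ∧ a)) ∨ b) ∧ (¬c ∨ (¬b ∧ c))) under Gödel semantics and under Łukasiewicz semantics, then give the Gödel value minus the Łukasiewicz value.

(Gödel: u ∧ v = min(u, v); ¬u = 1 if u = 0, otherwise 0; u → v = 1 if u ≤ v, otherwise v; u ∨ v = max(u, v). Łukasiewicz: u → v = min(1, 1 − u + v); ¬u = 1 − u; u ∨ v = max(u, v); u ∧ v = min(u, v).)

0.70

Gödel evaluation:
  (a ∧ a) = min(0.7, 0.7) = 0.7
  (a → (a ∧ a)): 0.7 ≤ 0.7, so result = 1
  ((a → (a ∧ a)) ∨ b) = max(1, 0.8) = 1
  ¬c: Gödel ¬ of 0.3 = 0 (operand ≠ 0)
  ¬b: Gödel ¬ of 0.8 = 0 (operand ≠ 0)
  (¬b ∧ c) = min(0, 0.3) = 0
  (¬c ∨ (¬b ∧ c)) = max(0, 0) = 0
  (((a → (a ∧ a)) ∨ b) ∧ (¬c ∨ (¬b ∧ c))) = min(1, 0) = 0
  ¬(((a → (a ∧ a)) ∨ b) ∧ (¬c ∨ (¬b ∧ c))): Gödel ¬ of 0 = 1 (operand is 0)
  Gödel value = 1
Łukasiewicz evaluation:
  (a ∧ a) = min(0.7, 0.7) = 0.7
  (a → (a ∧ a)): min(1, 1 − 0.7 + 0.7) = 1
  ((a → (a ∧ a)) ∨ b) = max(1, 0.8) = 1
  ¬c: Łukasiewicz ¬ gives 1 − 0.3 = 0.7
  ¬b: Łukasiewicz ¬ gives 1 − 0.8 = 0.2
  (¬b ∧ c) = min(0.2, 0.3) = 0.2
  (¬c ∨ (¬b ∧ c)) = max(0.7, 0.2) = 0.7
  (((a → (a ∧ a)) ∨ b) ∧ (¬c ∨ (¬b ∧ c))) = min(1, 0.7) = 0.7
  ¬(((a → (a ∧ a)) ∨ b) ∧ (¬c ∨ (¬b ∧ c))): Łukasiewicz ¬ gives 1 − 0.7 = 0.3
  Łukasiewicz value = 0.3
Difference: 1 − 0.3 = 0.70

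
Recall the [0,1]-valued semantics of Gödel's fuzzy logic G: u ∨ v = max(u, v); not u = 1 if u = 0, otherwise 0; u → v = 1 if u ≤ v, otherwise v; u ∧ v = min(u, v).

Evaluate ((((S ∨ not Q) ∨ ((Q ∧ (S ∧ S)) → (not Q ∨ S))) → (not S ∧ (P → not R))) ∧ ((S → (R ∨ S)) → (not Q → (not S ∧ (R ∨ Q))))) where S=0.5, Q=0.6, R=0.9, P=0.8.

not Q: Gödel ¬ of 0.6 = 0 (operand ≠ 0)
(S ∨ not Q) = max(0.5, 0) = 0.5
(S ∧ S) = min(0.5, 0.5) = 0.5
(Q ∧ (S ∧ S)) = min(0.6, 0.5) = 0.5
not Q: Gödel ¬ of 0.6 = 0 (operand ≠ 0)
(not Q ∨ S) = max(0, 0.5) = 0.5
((Q ∧ (S ∧ S)) → (not Q ∨ S)): 0.5 ≤ 0.5, so result = 1
((S ∨ not Q) ∨ ((Q ∧ (S ∧ S)) → (not Q ∨ S))) = max(0.5, 1) = 1
not S: Gödel ¬ of 0.5 = 0 (operand ≠ 0)
not R: Gödel ¬ of 0.9 = 0 (operand ≠ 0)
(P → not R): 0.8 > 0, so result = 0
(not S ∧ (P → not R)) = min(0, 0) = 0
(((S ∨ not Q) ∨ ((Q ∧ (S ∧ S)) → (not Q ∨ S))) → (not S ∧ (P → not R))): 1 > 0, so result = 0
(R ∨ S) = max(0.9, 0.5) = 0.9
(S → (R ∨ S)): 0.5 ≤ 0.9, so result = 1
not Q: Gödel ¬ of 0.6 = 0 (operand ≠ 0)
not S: Gödel ¬ of 0.5 = 0 (operand ≠ 0)
(R ∨ Q) = max(0.9, 0.6) = 0.9
(not S ∧ (R ∨ Q)) = min(0, 0.9) = 0
(not Q → (not S ∧ (R ∨ Q))): 0 ≤ 0, so result = 1
((S → (R ∨ S)) → (not Q → (not S ∧ (R ∨ Q)))): 1 ≤ 1, so result = 1
((((S ∨ not Q) ∨ ((Q ∧ (S ∧ S)) → (not Q ∨ S))) → (not S ∧ (P → not R))) ∧ ((S → (R ∨ S)) → (not Q → (not S ∧ (R ∨ Q))))) = min(0, 1) = 0

0.00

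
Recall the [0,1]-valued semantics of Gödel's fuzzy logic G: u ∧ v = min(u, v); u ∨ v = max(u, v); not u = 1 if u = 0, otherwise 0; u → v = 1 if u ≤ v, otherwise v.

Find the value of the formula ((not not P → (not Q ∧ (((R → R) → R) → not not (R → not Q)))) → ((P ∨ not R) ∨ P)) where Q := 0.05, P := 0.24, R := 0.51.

1.00

not P: Gödel ¬ of 0.24 = 0 (operand ≠ 0)
not not P: Gödel ¬ of 0 = 1 (operand is 0)
not Q: Gödel ¬ of 0.05 = 0 (operand ≠ 0)
(R → R): 0.51 ≤ 0.51, so result = 1
((R → R) → R): 1 > 0.51, so result = 0.51
not Q: Gödel ¬ of 0.05 = 0 (operand ≠ 0)
(R → not Q): 0.51 > 0, so result = 0
not (R → not Q): Gödel ¬ of 0 = 1 (operand is 0)
not not (R → not Q): Gödel ¬ of 1 = 0 (operand ≠ 0)
(((R → R) → R) → not not (R → not Q)): 0.51 > 0, so result = 0
(not Q ∧ (((R → R) → R) → not not (R → not Q))) = min(0, 0) = 0
(not not P → (not Q ∧ (((R → R) → R) → not not (R → not Q)))): 1 > 0, so result = 0
not R: Gödel ¬ of 0.51 = 0 (operand ≠ 0)
(P ∨ not R) = max(0.24, 0) = 0.24
((P ∨ not R) ∨ P) = max(0.24, 0.24) = 0.24
((not not P → (not Q ∧ (((R → R) → R) → not not (R → not Q)))) → ((P ∨ not R) ∨ P)): 0 ≤ 0.24, so result = 1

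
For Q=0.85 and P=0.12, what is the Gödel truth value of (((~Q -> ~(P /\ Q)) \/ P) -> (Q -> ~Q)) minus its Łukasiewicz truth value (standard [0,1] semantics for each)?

Gödel evaluation:
  ~Q: Gödel ¬ of 0.85 = 0 (operand ≠ 0)
  (P /\ Q) = min(0.12, 0.85) = 0.12
  ~(P /\ Q): Gödel ¬ of 0.12 = 0 (operand ≠ 0)
  (~Q -> ~(P /\ Q)): 0 ≤ 0, so result = 1
  ((~Q -> ~(P /\ Q)) \/ P) = max(1, 0.12) = 1
  ~Q: Gödel ¬ of 0.85 = 0 (operand ≠ 0)
  (Q -> ~Q): 0.85 > 0, so result = 0
  (((~Q -> ~(P /\ Q)) \/ P) -> (Q -> ~Q)): 1 > 0, so result = 0
  Gödel value = 0
Łukasiewicz evaluation:
  ~Q: Łukasiewicz ¬ gives 1 − 0.85 = 0.15
  (P /\ Q) = min(0.12, 0.85) = 0.12
  ~(P /\ Q): Łukasiewicz ¬ gives 1 − 0.12 = 0.88
  (~Q -> ~(P /\ Q)): min(1, 1 − 0.15 + 0.88) = 1
  ((~Q -> ~(P /\ Q)) \/ P) = max(1, 0.12) = 1
  ~Q: Łukasiewicz ¬ gives 1 − 0.85 = 0.15
  (Q -> ~Q): min(1, 1 − 0.85 + 0.15) = 0.3
  (((~Q -> ~(P /\ Q)) \/ P) -> (Q -> ~Q)): min(1, 1 − 1 + 0.3) = 0.3
  Łukasiewicz value = 0.3
Difference: 0 − 0.3 = -0.30

-0.30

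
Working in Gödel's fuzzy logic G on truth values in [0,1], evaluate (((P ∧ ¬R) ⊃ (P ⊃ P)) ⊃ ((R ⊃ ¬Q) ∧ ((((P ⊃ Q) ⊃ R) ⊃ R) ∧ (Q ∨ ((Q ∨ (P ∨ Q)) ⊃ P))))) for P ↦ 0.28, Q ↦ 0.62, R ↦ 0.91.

0.00

¬R: Gödel ¬ of 0.91 = 0 (operand ≠ 0)
(P ∧ ¬R) = min(0.28, 0) = 0
(P ⊃ P): 0.28 ≤ 0.28, so result = 1
((P ∧ ¬R) ⊃ (P ⊃ P)): 0 ≤ 1, so result = 1
¬Q: Gödel ¬ of 0.62 = 0 (operand ≠ 0)
(R ⊃ ¬Q): 0.91 > 0, so result = 0
(P ⊃ Q): 0.28 ≤ 0.62, so result = 1
((P ⊃ Q) ⊃ R): 1 > 0.91, so result = 0.91
(((P ⊃ Q) ⊃ R) ⊃ R): 0.91 ≤ 0.91, so result = 1
(P ∨ Q) = max(0.28, 0.62) = 0.62
(Q ∨ (P ∨ Q)) = max(0.62, 0.62) = 0.62
((Q ∨ (P ∨ Q)) ⊃ P): 0.62 > 0.28, so result = 0.28
(Q ∨ ((Q ∨ (P ∨ Q)) ⊃ P)) = max(0.62, 0.28) = 0.62
((((P ⊃ Q) ⊃ R) ⊃ R) ∧ (Q ∨ ((Q ∨ (P ∨ Q)) ⊃ P))) = min(1, 0.62) = 0.62
((R ⊃ ¬Q) ∧ ((((P ⊃ Q) ⊃ R) ⊃ R) ∧ (Q ∨ ((Q ∨ (P ∨ Q)) ⊃ P)))) = min(0, 0.62) = 0
(((P ∧ ¬R) ⊃ (P ⊃ P)) ⊃ ((R ⊃ ¬Q) ∧ ((((P ⊃ Q) ⊃ R) ⊃ R) ∧ (Q ∨ ((Q ∨ (P ∨ Q)) ⊃ P))))): 1 > 0, so result = 0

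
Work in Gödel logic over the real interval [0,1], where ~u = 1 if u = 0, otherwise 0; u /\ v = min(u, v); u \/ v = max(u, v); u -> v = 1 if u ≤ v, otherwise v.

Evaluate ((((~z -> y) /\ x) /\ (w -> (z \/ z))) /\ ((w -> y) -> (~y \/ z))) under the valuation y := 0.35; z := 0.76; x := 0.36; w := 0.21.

0.36

~z: Gödel ¬ of 0.76 = 0 (operand ≠ 0)
(~z -> y): 0 ≤ 0.35, so result = 1
((~z -> y) /\ x) = min(1, 0.36) = 0.36
(z \/ z) = max(0.76, 0.76) = 0.76
(w -> (z \/ z)): 0.21 ≤ 0.76, so result = 1
(((~z -> y) /\ x) /\ (w -> (z \/ z))) = min(0.36, 1) = 0.36
(w -> y): 0.21 ≤ 0.35, so result = 1
~y: Gödel ¬ of 0.35 = 0 (operand ≠ 0)
(~y \/ z) = max(0, 0.76) = 0.76
((w -> y) -> (~y \/ z)): 1 > 0.76, so result = 0.76
((((~z -> y) /\ x) /\ (w -> (z \/ z))) /\ ((w -> y) -> (~y \/ z))) = min(0.36, 0.76) = 0.36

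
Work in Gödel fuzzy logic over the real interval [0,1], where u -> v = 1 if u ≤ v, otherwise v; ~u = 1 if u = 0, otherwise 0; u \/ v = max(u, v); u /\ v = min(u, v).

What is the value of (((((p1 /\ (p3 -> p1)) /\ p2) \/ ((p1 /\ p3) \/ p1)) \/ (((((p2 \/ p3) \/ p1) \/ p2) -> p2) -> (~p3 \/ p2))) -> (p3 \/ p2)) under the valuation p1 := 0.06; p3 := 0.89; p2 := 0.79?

(p3 -> p1): 0.89 > 0.06, so result = 0.06
(p1 /\ (p3 -> p1)) = min(0.06, 0.06) = 0.06
((p1 /\ (p3 -> p1)) /\ p2) = min(0.06, 0.79) = 0.06
(p1 /\ p3) = min(0.06, 0.89) = 0.06
((p1 /\ p3) \/ p1) = max(0.06, 0.06) = 0.06
(((p1 /\ (p3 -> p1)) /\ p2) \/ ((p1 /\ p3) \/ p1)) = max(0.06, 0.06) = 0.06
(p2 \/ p3) = max(0.79, 0.89) = 0.89
((p2 \/ p3) \/ p1) = max(0.89, 0.06) = 0.89
(((p2 \/ p3) \/ p1) \/ p2) = max(0.89, 0.79) = 0.89
((((p2 \/ p3) \/ p1) \/ p2) -> p2): 0.89 > 0.79, so result = 0.79
~p3: Gödel ¬ of 0.89 = 0 (operand ≠ 0)
(~p3 \/ p2) = max(0, 0.79) = 0.79
(((((p2 \/ p3) \/ p1) \/ p2) -> p2) -> (~p3 \/ p2)): 0.79 ≤ 0.79, so result = 1
((((p1 /\ (p3 -> p1)) /\ p2) \/ ((p1 /\ p3) \/ p1)) \/ (((((p2 \/ p3) \/ p1) \/ p2) -> p2) -> (~p3 \/ p2))) = max(0.06, 1) = 1
(p3 \/ p2) = max(0.89, 0.79) = 0.89
(((((p1 /\ (p3 -> p1)) /\ p2) \/ ((p1 /\ p3) \/ p1)) \/ (((((p2 \/ p3) \/ p1) \/ p2) -> p2) -> (~p3 \/ p2))) -> (p3 \/ p2)): 1 > 0.89, so result = 0.89

0.89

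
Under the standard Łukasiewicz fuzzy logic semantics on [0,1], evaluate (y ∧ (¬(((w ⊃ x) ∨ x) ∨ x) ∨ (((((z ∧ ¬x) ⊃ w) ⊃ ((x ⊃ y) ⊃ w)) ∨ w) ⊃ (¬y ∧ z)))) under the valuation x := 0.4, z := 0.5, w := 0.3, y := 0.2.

0.20

(w ⊃ x): min(1, 1 − 0.3 + 0.4) = 1
((w ⊃ x) ∨ x) = max(1, 0.4) = 1
(((w ⊃ x) ∨ x) ∨ x) = max(1, 0.4) = 1
¬(((w ⊃ x) ∨ x) ∨ x): Łukasiewicz ¬ gives 1 − 1 = 0
¬x: Łukasiewicz ¬ gives 1 − 0.4 = 0.6
(z ∧ ¬x) = min(0.5, 0.6) = 0.5
((z ∧ ¬x) ⊃ w): min(1, 1 − 0.5 + 0.3) = 0.8
(x ⊃ y): min(1, 1 − 0.4 + 0.2) = 0.8
((x ⊃ y) ⊃ w): min(1, 1 − 0.8 + 0.3) = 0.5
(((z ∧ ¬x) ⊃ w) ⊃ ((x ⊃ y) ⊃ w)): min(1, 1 − 0.8 + 0.5) = 0.7
((((z ∧ ¬x) ⊃ w) ⊃ ((x ⊃ y) ⊃ w)) ∨ w) = max(0.7, 0.3) = 0.7
¬y: Łukasiewicz ¬ gives 1 − 0.2 = 0.8
(¬y ∧ z) = min(0.8, 0.5) = 0.5
(((((z ∧ ¬x) ⊃ w) ⊃ ((x ⊃ y) ⊃ w)) ∨ w) ⊃ (¬y ∧ z)): min(1, 1 − 0.7 + 0.5) = 0.8
(¬(((w ⊃ x) ∨ x) ∨ x) ∨ (((((z ∧ ¬x) ⊃ w) ⊃ ((x ⊃ y) ⊃ w)) ∨ w) ⊃ (¬y ∧ z))) = max(0, 0.8) = 0.8
(y ∧ (¬(((w ⊃ x) ∨ x) ∨ x) ∨ (((((z ∧ ¬x) ⊃ w) ⊃ ((x ⊃ y) ⊃ w)) ∨ w) ⊃ (¬y ∧ z)))) = min(0.2, 0.8) = 0.2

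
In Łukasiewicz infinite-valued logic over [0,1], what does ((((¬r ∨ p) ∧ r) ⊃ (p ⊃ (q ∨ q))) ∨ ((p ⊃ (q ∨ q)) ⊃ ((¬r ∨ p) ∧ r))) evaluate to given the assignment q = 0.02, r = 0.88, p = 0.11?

¬r: Łukasiewicz ¬ gives 1 − 0.88 = 0.12
(¬r ∨ p) = max(0.12, 0.11) = 0.12
((¬r ∨ p) ∧ r) = min(0.12, 0.88) = 0.12
(q ∨ q) = max(0.02, 0.02) = 0.02
(p ⊃ (q ∨ q)): min(1, 1 − 0.11 + 0.02) = 0.91
(((¬r ∨ p) ∧ r) ⊃ (p ⊃ (q ∨ q))): min(1, 1 − 0.12 + 0.91) = 1
(q ∨ q) = max(0.02, 0.02) = 0.02
(p ⊃ (q ∨ q)): min(1, 1 − 0.11 + 0.02) = 0.91
¬r: Łukasiewicz ¬ gives 1 − 0.88 = 0.12
(¬r ∨ p) = max(0.12, 0.11) = 0.12
((¬r ∨ p) ∧ r) = min(0.12, 0.88) = 0.12
((p ⊃ (q ∨ q)) ⊃ ((¬r ∨ p) ∧ r)): min(1, 1 − 0.91 + 0.12) = 0.21
((((¬r ∨ p) ∧ r) ⊃ (p ⊃ (q ∨ q))) ∨ ((p ⊃ (q ∨ q)) ⊃ ((¬r ∨ p) ∧ r))) = max(1, 0.21) = 1

1.00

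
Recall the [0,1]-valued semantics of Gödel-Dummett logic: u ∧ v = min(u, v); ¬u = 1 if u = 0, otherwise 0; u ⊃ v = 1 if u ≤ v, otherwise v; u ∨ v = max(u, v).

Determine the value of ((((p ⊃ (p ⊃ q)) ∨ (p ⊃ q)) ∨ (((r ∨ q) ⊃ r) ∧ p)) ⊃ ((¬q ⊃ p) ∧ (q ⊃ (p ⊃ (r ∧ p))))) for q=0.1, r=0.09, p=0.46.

(p ⊃ q): 0.46 > 0.1, so result = 0.1
(p ⊃ (p ⊃ q)): 0.46 > 0.1, so result = 0.1
(p ⊃ q): 0.46 > 0.1, so result = 0.1
((p ⊃ (p ⊃ q)) ∨ (p ⊃ q)) = max(0.1, 0.1) = 0.1
(r ∨ q) = max(0.09, 0.1) = 0.1
((r ∨ q) ⊃ r): 0.1 > 0.09, so result = 0.09
(((r ∨ q) ⊃ r) ∧ p) = min(0.09, 0.46) = 0.09
(((p ⊃ (p ⊃ q)) ∨ (p ⊃ q)) ∨ (((r ∨ q) ⊃ r) ∧ p)) = max(0.1, 0.09) = 0.1
¬q: Gödel ¬ of 0.1 = 0 (operand ≠ 0)
(¬q ⊃ p): 0 ≤ 0.46, so result = 1
(r ∧ p) = min(0.09, 0.46) = 0.09
(p ⊃ (r ∧ p)): 0.46 > 0.09, so result = 0.09
(q ⊃ (p ⊃ (r ∧ p))): 0.1 > 0.09, so result = 0.09
((¬q ⊃ p) ∧ (q ⊃ (p ⊃ (r ∧ p)))) = min(1, 0.09) = 0.09
((((p ⊃ (p ⊃ q)) ∨ (p ⊃ q)) ∨ (((r ∨ q) ⊃ r) ∧ p)) ⊃ ((¬q ⊃ p) ∧ (q ⊃ (p ⊃ (r ∧ p))))): 0.1 > 0.09, so result = 0.09

0.09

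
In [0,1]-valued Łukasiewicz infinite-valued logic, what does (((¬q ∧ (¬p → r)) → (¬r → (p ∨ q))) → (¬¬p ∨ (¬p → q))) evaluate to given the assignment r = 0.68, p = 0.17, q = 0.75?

¬q: Łukasiewicz ¬ gives 1 − 0.75 = 0.25
¬p: Łukasiewicz ¬ gives 1 − 0.17 = 0.83
(¬p → r): min(1, 1 − 0.83 + 0.68) = 0.85
(¬q ∧ (¬p → r)) = min(0.25, 0.85) = 0.25
¬r: Łukasiewicz ¬ gives 1 − 0.68 = 0.32
(p ∨ q) = max(0.17, 0.75) = 0.75
(¬r → (p ∨ q)): min(1, 1 − 0.32 + 0.75) = 1
((¬q ∧ (¬p → r)) → (¬r → (p ∨ q))): min(1, 1 − 0.25 + 1) = 1
¬p: Łukasiewicz ¬ gives 1 − 0.17 = 0.83
¬¬p: Łukasiewicz ¬ gives 1 − 0.83 = 0.17
¬p: Łukasiewicz ¬ gives 1 − 0.17 = 0.83
(¬p → q): min(1, 1 − 0.83 + 0.75) = 0.92
(¬¬p ∨ (¬p → q)) = max(0.17, 0.92) = 0.92
(((¬q ∧ (¬p → r)) → (¬r → (p ∨ q))) → (¬¬p ∨ (¬p → q))): min(1, 1 − 1 + 0.92) = 0.92

0.92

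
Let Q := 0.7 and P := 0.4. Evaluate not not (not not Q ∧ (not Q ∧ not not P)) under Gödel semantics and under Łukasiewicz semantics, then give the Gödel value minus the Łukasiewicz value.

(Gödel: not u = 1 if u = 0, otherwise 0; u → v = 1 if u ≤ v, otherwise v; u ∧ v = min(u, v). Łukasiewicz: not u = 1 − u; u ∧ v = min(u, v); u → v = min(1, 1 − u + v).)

Gödel evaluation:
  not Q: Gödel ¬ of 0.7 = 0 (operand ≠ 0)
  not not Q: Gödel ¬ of 0 = 1 (operand is 0)
  not Q: Gödel ¬ of 0.7 = 0 (operand ≠ 0)
  not P: Gödel ¬ of 0.4 = 0 (operand ≠ 0)
  not not P: Gödel ¬ of 0 = 1 (operand is 0)
  (not Q ∧ not not P) = min(0, 1) = 0
  (not not Q ∧ (not Q ∧ not not P)) = min(1, 0) = 0
  not (not not Q ∧ (not Q ∧ not not P)): Gödel ¬ of 0 = 1 (operand is 0)
  not not (not not Q ∧ (not Q ∧ not not P)): Gödel ¬ of 1 = 0 (operand ≠ 0)
  Gödel value = 0
Łukasiewicz evaluation:
  not Q: Łukasiewicz ¬ gives 1 − 0.7 = 0.3
  not not Q: Łukasiewicz ¬ gives 1 − 0.3 = 0.7
  not Q: Łukasiewicz ¬ gives 1 − 0.7 = 0.3
  not P: Łukasiewicz ¬ gives 1 − 0.4 = 0.6
  not not P: Łukasiewicz ¬ gives 1 − 0.6 = 0.4
  (not Q ∧ not not P) = min(0.3, 0.4) = 0.3
  (not not Q ∧ (not Q ∧ not not P)) = min(0.7, 0.3) = 0.3
  not (not not Q ∧ (not Q ∧ not not P)): Łukasiewicz ¬ gives 1 − 0.3 = 0.7
  not not (not not Q ∧ (not Q ∧ not not P)): Łukasiewicz ¬ gives 1 − 0.7 = 0.3
  Łukasiewicz value = 0.3
Difference: 0 − 0.3 = -0.30

-0.30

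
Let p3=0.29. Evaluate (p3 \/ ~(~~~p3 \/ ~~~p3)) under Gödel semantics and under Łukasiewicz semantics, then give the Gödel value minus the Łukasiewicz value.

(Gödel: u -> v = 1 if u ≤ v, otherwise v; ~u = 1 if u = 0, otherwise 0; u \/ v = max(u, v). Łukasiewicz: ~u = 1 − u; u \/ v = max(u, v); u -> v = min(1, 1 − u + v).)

0.71

Gödel evaluation:
  ~p3: Gödel ¬ of 0.29 = 0 (operand ≠ 0)
  ~~p3: Gödel ¬ of 0 = 1 (operand is 0)
  ~~~p3: Gödel ¬ of 1 = 0 (operand ≠ 0)
  ~p3: Gödel ¬ of 0.29 = 0 (operand ≠ 0)
  ~~p3: Gödel ¬ of 0 = 1 (operand is 0)
  ~~~p3: Gödel ¬ of 1 = 0 (operand ≠ 0)
  (~~~p3 \/ ~~~p3) = max(0, 0) = 0
  ~(~~~p3 \/ ~~~p3): Gödel ¬ of 0 = 1 (operand is 0)
  (p3 \/ ~(~~~p3 \/ ~~~p3)) = max(0.29, 1) = 1
  Gödel value = 1
Łukasiewicz evaluation:
  ~p3: Łukasiewicz ¬ gives 1 − 0.29 = 0.71
  ~~p3: Łukasiewicz ¬ gives 1 − 0.71 = 0.29
  ~~~p3: Łukasiewicz ¬ gives 1 − 0.29 = 0.71
  ~p3: Łukasiewicz ¬ gives 1 − 0.29 = 0.71
  ~~p3: Łukasiewicz ¬ gives 1 − 0.71 = 0.29
  ~~~p3: Łukasiewicz ¬ gives 1 − 0.29 = 0.71
  (~~~p3 \/ ~~~p3) = max(0.71, 0.71) = 0.71
  ~(~~~p3 \/ ~~~p3): Łukasiewicz ¬ gives 1 − 0.71 = 0.29
  (p3 \/ ~(~~~p3 \/ ~~~p3)) = max(0.29, 0.29) = 0.29
  Łukasiewicz value = 0.29
Difference: 1 − 0.29 = 0.71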